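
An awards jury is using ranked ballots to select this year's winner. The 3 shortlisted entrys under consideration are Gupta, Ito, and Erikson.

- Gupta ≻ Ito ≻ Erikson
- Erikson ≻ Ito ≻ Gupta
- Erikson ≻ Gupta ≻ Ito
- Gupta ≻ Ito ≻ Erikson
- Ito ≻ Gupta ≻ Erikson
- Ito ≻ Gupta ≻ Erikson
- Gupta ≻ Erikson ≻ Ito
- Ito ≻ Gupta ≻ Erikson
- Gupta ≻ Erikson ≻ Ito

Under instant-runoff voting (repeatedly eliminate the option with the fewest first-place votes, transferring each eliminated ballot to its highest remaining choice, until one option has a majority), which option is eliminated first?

Round 1: Gupta 4, Ito 3, Erikson 2. Erikson has the fewest and is eliminated.
Round 2: Gupta 5, Ito 4. Gupta has a majority.

Erikson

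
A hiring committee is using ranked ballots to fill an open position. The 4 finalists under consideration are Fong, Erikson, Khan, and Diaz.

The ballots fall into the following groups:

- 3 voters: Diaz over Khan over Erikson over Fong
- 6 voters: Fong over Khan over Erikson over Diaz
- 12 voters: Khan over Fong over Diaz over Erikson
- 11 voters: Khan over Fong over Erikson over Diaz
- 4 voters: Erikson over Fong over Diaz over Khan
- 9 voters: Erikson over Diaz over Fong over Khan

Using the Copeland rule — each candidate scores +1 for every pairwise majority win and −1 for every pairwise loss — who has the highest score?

Pairwise results:
  Fong vs Erikson: Fong wins 29–16.
  Fong vs Khan: Khan wins 26–19.
  Fong vs Diaz: Fong wins 33–12.
  Erikson vs Khan: Khan wins 32–13.
  Erikson vs Diaz: Erikson wins 30–15.
  Khan vs Diaz: Khan wins 29–16.
Copeland scores (wins − losses):
  Fong: 2 − 1 = 1
  Erikson: 1 − 2 = -1
  Khan: 3 − 0 = 3
  Diaz: 0 − 3 = -3
Khan has the best Copeland score.

Khan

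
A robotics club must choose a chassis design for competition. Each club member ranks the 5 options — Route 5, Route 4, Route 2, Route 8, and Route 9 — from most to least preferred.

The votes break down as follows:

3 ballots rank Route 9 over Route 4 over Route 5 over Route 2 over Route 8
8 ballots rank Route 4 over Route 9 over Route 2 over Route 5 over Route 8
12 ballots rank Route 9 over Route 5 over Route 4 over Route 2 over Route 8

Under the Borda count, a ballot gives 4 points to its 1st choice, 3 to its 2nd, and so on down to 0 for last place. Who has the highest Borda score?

Borda scores:
  Route 5: 3·2 + 8·1 + 12·3 = 50
  Route 4: 3·3 + 8·4 + 12·2 = 65
  Route 2: 3·1 + 8·2 + 12·1 = 31
  Route 8: 3·0 + 8·0 + 12·0 = 0
  Route 9: 3·4 + 8·3 + 12·4 = 84
Route 9 has the highest total.

Route 9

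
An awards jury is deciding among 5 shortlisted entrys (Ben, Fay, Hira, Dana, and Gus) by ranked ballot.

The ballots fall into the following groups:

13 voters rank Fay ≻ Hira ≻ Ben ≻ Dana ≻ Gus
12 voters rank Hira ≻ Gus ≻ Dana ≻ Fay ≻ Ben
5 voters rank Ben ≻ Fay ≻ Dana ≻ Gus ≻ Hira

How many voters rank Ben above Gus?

Ballots ranking Ben above Gus: 13+5 = 18.
Ballots ranking Gus above Ben: 12.
So 18 of 30 voters prefer Ben to Gus.

18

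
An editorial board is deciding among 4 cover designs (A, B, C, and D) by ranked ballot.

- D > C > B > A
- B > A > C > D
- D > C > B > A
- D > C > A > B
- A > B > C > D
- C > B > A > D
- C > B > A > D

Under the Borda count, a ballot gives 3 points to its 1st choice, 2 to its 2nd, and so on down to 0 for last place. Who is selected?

C

Borda scores:
  A: 0 + 2 + 0 + 1 + 3 + 1 + 1 = 8
  B: 1 + 3 + 1 + 0 + 2 + 2 + 2 = 11
  C: 2 + 1 + 2 + 2 + 1 + 3 + 3 = 14
  D: 3 + 0 + 3 + 3 + 0 + 0 + 0 = 9
C has the highest total.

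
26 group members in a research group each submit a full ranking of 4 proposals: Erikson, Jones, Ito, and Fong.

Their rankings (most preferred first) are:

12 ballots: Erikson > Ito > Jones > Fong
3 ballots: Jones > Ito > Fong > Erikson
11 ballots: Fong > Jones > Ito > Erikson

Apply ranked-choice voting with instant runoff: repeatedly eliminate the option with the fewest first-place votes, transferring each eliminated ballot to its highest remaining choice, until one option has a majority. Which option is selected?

Round 1: Erikson 12, Fong 11, Jones 3, Ito 0. Ito has the fewest and is eliminated.
Round 2: Erikson 12, Fong 11, Jones 3. Jones has the fewest and is eliminated.
Round 3: Fong 14, Erikson 12. Fong has a majority.

Fong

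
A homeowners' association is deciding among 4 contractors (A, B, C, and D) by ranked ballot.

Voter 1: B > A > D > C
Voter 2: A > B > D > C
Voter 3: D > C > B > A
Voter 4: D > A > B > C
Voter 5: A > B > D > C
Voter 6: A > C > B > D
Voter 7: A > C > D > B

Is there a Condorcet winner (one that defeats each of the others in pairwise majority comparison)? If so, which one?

A

Head-to-head results (7 voters total):
A vs B: A wins 5–2.
A vs C: A wins 6–1.
A vs D: A wins 5–2.
B vs C: B wins 4–3.
B vs D: B wins 4–3.
C vs D: D wins 5–2.
A beats each rival — B (5–2), C (6–1), D (5–2) — so A is the Condorcet winner.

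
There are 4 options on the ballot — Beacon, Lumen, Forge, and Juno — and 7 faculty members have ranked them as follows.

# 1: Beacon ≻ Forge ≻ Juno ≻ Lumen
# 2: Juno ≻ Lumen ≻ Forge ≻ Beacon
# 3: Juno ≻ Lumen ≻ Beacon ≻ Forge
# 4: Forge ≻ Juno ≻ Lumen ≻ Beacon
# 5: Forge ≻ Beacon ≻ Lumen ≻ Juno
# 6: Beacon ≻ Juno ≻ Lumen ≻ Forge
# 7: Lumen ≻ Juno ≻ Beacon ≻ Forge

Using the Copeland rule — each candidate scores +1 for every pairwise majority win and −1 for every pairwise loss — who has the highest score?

Pairwise results:
  Beacon vs Lumen: Lumen wins 4–3.
  Beacon vs Forge: Beacon wins 4–3.
  Beacon vs Juno: Juno wins 4–3.
  Lumen vs Forge: Lumen wins 4–3.
  Lumen vs Juno: Juno wins 5–2.
  Forge vs Juno: Juno wins 4–3.
Copeland scores (wins − losses):
  Beacon: 1 − 2 = -1
  Lumen: 2 − 1 = 1
  Forge: 0 − 3 = -3
  Juno: 3 − 0 = 3
Juno has the best Copeland score.

Juno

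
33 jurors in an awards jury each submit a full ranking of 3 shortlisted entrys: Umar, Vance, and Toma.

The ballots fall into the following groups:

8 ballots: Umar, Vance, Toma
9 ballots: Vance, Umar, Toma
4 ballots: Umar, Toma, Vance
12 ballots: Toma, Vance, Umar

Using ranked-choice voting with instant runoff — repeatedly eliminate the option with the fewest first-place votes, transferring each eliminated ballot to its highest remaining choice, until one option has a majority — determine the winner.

Round 1: Umar 12, Toma 12, Vance 9. Vance has the fewest and is eliminated.
Round 2: Umar 21, Toma 12. Umar has a majority.

Umar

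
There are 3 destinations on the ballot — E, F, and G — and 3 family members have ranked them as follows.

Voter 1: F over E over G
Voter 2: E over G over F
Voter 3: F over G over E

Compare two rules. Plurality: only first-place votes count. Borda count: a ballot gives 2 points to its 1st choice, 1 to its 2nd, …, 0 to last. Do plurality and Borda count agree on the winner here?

Plurality first-place counts: E 1, F 2, G 0 → F.
Borda totals: E 3, F 4, G 2 → F.
The two rules agree on F.

Yes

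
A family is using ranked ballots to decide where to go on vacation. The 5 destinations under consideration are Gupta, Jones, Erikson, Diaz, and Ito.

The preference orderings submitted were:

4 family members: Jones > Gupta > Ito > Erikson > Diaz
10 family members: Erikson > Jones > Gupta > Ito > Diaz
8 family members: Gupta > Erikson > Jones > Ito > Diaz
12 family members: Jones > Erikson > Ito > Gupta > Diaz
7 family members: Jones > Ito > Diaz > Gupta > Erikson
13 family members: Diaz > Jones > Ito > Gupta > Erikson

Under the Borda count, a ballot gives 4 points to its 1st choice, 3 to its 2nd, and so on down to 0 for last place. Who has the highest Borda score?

Borda scores:
  Gupta: 4·3 + 10·2 + 8·4 + 12·1 + 7·1 + 13·1 = 96
  Jones: 4·4 + 10·3 + 8·2 + 12·4 + 7·4 + 13·3 = 177
  Erikson: 4·1 + 10·4 + 8·3 + 12·3 + 7·0 + 13·0 = 104
  Diaz: 4·0 + 10·0 + 8·0 + 12·0 + 7·2 + 13·4 = 66
  Ito: 4·2 + 10·1 + 8·1 + 12·2 + 7·3 + 13·2 = 97
Jones has the highest total.

Jones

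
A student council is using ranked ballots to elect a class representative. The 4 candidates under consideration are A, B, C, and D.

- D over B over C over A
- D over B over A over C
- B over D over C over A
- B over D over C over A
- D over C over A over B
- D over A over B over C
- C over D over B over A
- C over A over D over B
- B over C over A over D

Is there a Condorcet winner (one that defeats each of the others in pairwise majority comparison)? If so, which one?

Head-to-head results (9 voters total):
A vs B: B wins 6–3.
A vs C: C wins 7–2.
A vs D: D wins 7–2.
B vs C: B wins 6–3.
B vs D: D wins 6–3.
C vs D: D wins 6–3.
D beats each rival — A (7–2), B (6–3), C (6–3) — so D is the Condorcet winner.

D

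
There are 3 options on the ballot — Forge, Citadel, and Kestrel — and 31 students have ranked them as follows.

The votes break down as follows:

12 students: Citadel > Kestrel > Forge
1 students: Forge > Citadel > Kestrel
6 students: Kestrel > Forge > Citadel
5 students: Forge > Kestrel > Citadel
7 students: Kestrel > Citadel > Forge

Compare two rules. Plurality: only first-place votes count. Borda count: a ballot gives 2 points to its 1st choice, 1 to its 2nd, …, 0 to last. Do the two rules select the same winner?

Yes

Plurality first-place counts: Forge 6, Citadel 12, Kestrel 13 → Kestrel.
Borda totals: Forge 18, Citadel 32, Kestrel 43 → Kestrel.
The two rules agree on Kestrel.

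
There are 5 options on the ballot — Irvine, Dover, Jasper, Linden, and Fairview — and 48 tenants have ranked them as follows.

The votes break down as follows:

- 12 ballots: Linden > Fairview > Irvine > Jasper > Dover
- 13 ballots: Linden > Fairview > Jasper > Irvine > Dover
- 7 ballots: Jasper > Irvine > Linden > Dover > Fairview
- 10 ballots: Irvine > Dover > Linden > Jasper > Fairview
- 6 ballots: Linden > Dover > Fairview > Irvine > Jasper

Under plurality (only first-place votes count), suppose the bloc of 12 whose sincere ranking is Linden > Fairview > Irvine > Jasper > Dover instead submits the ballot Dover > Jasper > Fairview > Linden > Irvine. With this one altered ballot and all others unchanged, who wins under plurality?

Linden

First-place totals with the altered ballot: Irvine 10, Dover 12, Jasper 7, Linden 19, Fairview 0.
The winner is unchanged: still Linden.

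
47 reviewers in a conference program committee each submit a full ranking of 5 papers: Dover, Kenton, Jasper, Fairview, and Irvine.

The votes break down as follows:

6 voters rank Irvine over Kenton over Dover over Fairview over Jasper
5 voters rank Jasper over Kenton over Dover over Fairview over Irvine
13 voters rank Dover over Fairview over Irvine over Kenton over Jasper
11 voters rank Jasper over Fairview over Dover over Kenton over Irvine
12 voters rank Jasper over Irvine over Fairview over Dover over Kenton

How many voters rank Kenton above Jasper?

Ballots ranking Kenton above Jasper: 6+13 = 19.
Ballots ranking Jasper above Kenton: 5+11+12 = 28.
So 19 of 47 voters prefer Kenton to Jasper.

19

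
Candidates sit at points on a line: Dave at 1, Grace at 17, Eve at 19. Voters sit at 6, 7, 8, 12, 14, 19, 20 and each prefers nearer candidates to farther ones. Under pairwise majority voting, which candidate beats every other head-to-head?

With single-peaked preferences on a line, the Condorcet winner is the candidate closest to the median voter.
The median voter (position 12) is closest to Grace at 17.
Check: Grace vs Eve — voters closer to Grace: 5 of 7.

Grace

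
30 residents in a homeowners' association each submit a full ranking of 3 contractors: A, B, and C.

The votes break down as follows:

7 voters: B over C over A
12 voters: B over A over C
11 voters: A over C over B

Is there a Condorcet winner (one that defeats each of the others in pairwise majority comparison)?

Head-to-head results (30 voters total):
A vs B: B wins 19–11.
A vs C: A wins 23–7.
B vs C: B wins 19–11.
B beats each rival — A (19–11), C (19–11) — so B is the Condorcet winner.

Yes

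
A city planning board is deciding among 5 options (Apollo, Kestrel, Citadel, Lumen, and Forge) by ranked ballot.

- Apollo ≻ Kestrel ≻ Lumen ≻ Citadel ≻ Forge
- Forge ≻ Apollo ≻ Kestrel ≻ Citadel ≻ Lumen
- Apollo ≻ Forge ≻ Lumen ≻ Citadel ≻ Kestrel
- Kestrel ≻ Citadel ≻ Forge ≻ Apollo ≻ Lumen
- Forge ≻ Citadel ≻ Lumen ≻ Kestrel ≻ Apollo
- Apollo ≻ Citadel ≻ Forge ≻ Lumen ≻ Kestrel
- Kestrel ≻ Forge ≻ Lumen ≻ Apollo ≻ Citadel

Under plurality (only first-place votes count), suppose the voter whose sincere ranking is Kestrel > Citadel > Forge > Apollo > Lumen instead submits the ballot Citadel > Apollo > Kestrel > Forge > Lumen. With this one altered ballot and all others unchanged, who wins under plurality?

First-place totals with the altered ballot: Apollo 3, Kestrel 1, Citadel 1, Lumen 0, Forge 2.
The winner is unchanged: still Apollo.

Apollo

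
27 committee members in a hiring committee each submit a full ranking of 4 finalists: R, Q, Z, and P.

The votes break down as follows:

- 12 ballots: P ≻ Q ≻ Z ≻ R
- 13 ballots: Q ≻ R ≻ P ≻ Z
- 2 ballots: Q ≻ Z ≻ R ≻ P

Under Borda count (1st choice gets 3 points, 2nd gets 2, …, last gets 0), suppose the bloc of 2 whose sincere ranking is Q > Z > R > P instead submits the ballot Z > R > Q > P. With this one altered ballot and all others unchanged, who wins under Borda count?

Borda totals with the altered ballot: R 30, Q 65, Z 18, P 49.
The winner is unchanged: still Q.

Q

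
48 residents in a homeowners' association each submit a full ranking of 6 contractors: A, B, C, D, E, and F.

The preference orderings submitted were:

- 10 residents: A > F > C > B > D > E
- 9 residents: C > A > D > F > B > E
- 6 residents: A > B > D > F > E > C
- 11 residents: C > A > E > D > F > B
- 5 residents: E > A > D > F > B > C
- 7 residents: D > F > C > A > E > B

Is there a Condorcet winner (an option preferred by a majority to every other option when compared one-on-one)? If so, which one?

None — there is no Condorcet winner

Head-to-head results (48 voters total):
A vs B: A wins 48–0.
A vs C: C wins 27–21.
A vs D: A wins 41–7.
A vs E: A wins 43–5.
A vs F: A wins 41–7.
B vs C: C wins 37–11.
B vs D: D wins 32–16.
B vs E: B wins 25–23.
B vs F: F wins 42–6.
C vs D: C wins 30–18.
C vs E: C wins 37–11.
C vs F: F wins 28–20.
D vs E: D wins 32–16.
D vs F: D wins 38–10.
E vs F: F wins 32–16.
No candidate beats all others: A beats F beats C beats A, a majority cycle.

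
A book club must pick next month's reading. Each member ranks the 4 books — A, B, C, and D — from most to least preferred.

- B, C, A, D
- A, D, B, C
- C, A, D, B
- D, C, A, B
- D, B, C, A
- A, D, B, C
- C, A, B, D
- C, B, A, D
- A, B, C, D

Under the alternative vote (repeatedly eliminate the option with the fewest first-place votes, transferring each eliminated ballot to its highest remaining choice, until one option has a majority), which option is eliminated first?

B

Round 1: A 3, C 3, D 2, B 1. B has the fewest and is eliminated.
Round 2: C 4, A 3, D 2. D has the fewest and is eliminated.
Round 3: C 6, A 3. C has a majority.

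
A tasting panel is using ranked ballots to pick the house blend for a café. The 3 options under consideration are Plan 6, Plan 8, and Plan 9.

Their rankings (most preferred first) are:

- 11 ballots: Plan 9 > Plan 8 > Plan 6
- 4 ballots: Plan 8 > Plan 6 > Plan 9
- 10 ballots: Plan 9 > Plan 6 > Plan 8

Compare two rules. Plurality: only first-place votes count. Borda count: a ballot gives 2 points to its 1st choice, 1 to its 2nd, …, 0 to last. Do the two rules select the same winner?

Plurality first-place counts: Plan 6 0, Plan 8 4, Plan 9 21 → Plan 9.
Borda totals: Plan 6 14, Plan 8 19, Plan 9 42 → Plan 9.
The two rules agree on Plan 9.

Yes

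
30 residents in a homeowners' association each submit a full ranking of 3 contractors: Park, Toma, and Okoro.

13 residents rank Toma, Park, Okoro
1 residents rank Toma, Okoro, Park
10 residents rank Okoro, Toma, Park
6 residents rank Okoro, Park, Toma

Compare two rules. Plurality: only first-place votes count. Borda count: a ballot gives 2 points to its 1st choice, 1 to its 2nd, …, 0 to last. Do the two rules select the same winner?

Plurality first-place counts: Park 0, Toma 14, Okoro 16 → Okoro.
Borda totals: Park 19, Toma 38, Okoro 33 → Toma.
The two rules disagree: plurality picks Okoro, Borda picks Toma.

No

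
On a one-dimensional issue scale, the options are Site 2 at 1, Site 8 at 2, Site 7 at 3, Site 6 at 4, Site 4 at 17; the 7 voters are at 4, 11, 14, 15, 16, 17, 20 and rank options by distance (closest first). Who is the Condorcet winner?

Site 4

With single-peaked preferences on a line, the Condorcet winner is the candidate closest to the median voter.
The median voter (position 15) is closest to Site 4 at 17.
Check: Site 4 vs Site 6 — voters closer to Site 4: 6 of 7.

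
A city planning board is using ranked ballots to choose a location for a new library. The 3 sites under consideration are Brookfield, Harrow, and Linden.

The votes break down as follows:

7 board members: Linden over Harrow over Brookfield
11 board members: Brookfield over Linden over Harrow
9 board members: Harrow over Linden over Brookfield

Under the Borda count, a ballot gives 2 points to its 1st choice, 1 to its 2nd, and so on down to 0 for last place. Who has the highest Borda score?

Linden

Borda scores:
  Brookfield: 7·0 + 11·2 + 9·0 = 22
  Harrow: 7·1 + 11·0 + 9·2 = 25
  Linden: 7·2 + 11·1 + 9·1 = 34
Linden has the highest total.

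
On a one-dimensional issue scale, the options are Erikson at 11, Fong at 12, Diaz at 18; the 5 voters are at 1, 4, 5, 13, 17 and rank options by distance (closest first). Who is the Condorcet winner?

With single-peaked preferences on a line, the Condorcet winner is the candidate closest to the median voter.
The median voter (position 5) is closest to Erikson at 11.
Check: Erikson vs Fong — voters closer to Erikson: 3 of 5.

Erikson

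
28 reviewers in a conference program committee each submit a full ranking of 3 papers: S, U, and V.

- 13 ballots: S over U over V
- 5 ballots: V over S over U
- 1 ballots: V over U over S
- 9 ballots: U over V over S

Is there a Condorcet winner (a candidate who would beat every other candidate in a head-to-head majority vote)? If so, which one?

Head-to-head results (28 voters total):
S vs U: S wins 18–10.
S vs V: V wins 15–13.
U vs V: U wins 22–6.
No candidate beats all others: S beats U beats V beats S, a majority cycle.

None — there is no Condorcet winner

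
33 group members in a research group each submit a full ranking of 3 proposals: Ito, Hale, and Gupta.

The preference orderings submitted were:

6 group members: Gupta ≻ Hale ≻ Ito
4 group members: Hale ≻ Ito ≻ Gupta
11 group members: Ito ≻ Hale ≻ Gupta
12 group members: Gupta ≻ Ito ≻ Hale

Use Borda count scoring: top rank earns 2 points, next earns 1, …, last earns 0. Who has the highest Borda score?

Ito

Borda scores:
  Ito: 6·0 + 4·1 + 11·2 + 12·1 = 38
  Hale: 6·1 + 4·2 + 11·1 + 12·0 = 25
  Gupta: 6·2 + 4·0 + 11·0 + 12·2 = 36
Ito has the highest total.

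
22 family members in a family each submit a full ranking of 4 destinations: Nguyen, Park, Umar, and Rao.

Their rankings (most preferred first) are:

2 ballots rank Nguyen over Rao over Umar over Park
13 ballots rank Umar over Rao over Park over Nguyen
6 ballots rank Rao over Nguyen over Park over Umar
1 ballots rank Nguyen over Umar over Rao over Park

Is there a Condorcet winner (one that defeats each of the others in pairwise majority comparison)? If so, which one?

Umar

Head-to-head results (22 voters total):
Nguyen vs Park: Park wins 13–9.
Nguyen vs Umar: Umar wins 13–9.
Nguyen vs Rao: Rao wins 19–3.
Park vs Umar: Umar wins 16–6.
Park vs Rao: Rao wins 22–0.
Umar vs Rao: Umar wins 14–8.
Umar beats each rival — Nguyen (13–9), Park (16–6), Rao (14–8) — so Umar is the Condorcet winner.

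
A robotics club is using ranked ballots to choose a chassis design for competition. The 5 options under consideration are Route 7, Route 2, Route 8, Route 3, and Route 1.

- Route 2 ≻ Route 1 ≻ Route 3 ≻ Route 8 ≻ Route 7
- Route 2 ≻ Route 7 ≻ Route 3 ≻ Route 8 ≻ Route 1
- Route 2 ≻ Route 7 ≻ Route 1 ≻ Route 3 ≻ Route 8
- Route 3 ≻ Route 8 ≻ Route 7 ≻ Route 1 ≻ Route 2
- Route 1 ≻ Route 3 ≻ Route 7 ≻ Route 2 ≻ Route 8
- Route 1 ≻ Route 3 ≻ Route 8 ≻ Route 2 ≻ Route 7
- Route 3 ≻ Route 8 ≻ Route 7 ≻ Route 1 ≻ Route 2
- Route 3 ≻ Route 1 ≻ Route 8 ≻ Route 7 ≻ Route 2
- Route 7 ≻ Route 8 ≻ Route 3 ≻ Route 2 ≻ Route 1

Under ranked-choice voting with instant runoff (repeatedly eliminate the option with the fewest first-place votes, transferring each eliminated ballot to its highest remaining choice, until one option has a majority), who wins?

Route 3

Round 1: Route 2 3, Route 3 3, Route 1 2, Route 7 1, Route 8 0. Route 8 has the fewest and is eliminated.
Round 2: Route 2 3, Route 3 3, Route 1 2, Route 7 1. Route 7 has the fewest and is eliminated.
Round 3: Route 3 4, Route 2 3, Route 1 2. Route 1 has the fewest and is eliminated.
Round 4: Route 3 6, Route 2 3. Route 3 has a majority.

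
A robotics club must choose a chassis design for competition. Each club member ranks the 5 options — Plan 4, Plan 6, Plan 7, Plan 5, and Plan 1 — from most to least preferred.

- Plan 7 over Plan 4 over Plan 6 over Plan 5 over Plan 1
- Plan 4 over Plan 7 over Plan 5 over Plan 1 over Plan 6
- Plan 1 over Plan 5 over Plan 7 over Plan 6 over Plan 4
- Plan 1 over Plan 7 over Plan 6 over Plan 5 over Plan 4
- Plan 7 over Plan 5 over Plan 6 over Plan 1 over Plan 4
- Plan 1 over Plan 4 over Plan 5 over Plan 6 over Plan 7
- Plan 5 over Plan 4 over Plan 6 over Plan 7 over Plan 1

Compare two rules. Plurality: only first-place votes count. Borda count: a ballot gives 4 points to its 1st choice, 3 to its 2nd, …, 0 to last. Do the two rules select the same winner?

Plurality first-place counts: Plan 4 1, Plan 6 0, Plan 7 2, Plan 5 1, Plan 1 3 → Plan 1.
Borda totals: Plan 4 13, Plan 6 10, Plan 7 17, Plan 5 16, Plan 1 14 → Plan 7.
The two rules disagree: plurality picks Plan 1, Borda picks Plan 7.

No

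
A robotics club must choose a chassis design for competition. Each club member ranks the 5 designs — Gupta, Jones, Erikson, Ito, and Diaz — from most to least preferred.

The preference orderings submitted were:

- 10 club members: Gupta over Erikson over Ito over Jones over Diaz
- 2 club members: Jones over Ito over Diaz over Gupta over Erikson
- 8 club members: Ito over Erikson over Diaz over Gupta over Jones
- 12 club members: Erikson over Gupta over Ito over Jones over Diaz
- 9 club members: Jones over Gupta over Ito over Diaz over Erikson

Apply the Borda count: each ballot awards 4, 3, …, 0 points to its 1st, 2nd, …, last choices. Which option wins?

Borda scores:
  Gupta: 10·4 + 2·1 + 8·1 + 12·3 + 9·3 = 113
  Jones: 10·1 + 2·4 + 8·0 + 12·1 + 9·4 = 66
  Erikson: 10·3 + 2·0 + 8·3 + 12·4 + 9·0 = 102
  Ito: 10·2 + 2·3 + 8·4 + 12·2 + 9·2 = 100
  Diaz: 10·0 + 2·2 + 8·2 + 12·0 + 9·1 = 29
Gupta has the highest total.

Gupta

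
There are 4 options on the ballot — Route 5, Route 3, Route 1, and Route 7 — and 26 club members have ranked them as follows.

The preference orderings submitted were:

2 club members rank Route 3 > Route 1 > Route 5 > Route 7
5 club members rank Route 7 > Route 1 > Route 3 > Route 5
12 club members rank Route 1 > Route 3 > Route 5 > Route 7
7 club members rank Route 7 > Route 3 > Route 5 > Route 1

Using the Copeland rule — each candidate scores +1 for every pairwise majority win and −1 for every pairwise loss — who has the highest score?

Pairwise results:
  Route 5 vs Route 3: Route 3 wins 26–0.
  Route 5 vs Route 1: Route 1 wins 19–7.
  Route 5 vs Route 7: Route 5 wins 14–12.
  Route 3 vs Route 1: Route 1 wins 17–9.
  Route 3 vs Route 7: Route 3 wins 14–12.
  Route 1 vs Route 7: Route 1 wins 14–12.
Copeland scores (wins − losses):
  Route 5: 1 − 2 = -1
  Route 3: 2 − 1 = 1
  Route 1: 3 − 0 = 3
  Route 7: 0 − 3 = -3
Route 1 has the best Copeland score.

Route 1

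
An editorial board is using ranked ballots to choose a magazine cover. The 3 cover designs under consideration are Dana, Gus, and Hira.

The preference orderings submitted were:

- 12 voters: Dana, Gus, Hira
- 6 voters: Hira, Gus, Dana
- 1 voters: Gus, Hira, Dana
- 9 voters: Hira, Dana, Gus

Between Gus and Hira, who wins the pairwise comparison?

Ballots ranking Gus above Hira: 12+1 = 13.
Ballots ranking Hira above Gus: 6+9 = 15.
Hira wins the head-to-head, 15–13.

Hira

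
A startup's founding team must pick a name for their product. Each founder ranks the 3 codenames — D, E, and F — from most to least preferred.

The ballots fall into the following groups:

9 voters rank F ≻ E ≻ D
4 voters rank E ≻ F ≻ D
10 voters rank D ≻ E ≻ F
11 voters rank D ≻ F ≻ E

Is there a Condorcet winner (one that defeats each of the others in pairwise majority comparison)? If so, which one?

D

Head-to-head results (34 voters total):
D vs E: D wins 21–13.
D vs F: D wins 21–13.
E vs F: F wins 20–14.
D beats each rival — E (21–13), F (21–13) — so D is the Condorcet winner.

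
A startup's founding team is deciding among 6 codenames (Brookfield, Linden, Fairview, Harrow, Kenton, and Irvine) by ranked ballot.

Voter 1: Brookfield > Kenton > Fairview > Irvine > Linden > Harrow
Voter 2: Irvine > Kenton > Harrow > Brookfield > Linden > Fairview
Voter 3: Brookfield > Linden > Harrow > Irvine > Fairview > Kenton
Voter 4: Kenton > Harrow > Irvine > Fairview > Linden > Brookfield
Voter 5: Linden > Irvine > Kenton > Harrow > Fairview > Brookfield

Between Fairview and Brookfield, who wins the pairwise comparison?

Brookfield

Ballots ranking Fairview above Brookfield: 2.
Ballots ranking Brookfield above Fairview: 3.
Brookfield wins the head-to-head, 3–2.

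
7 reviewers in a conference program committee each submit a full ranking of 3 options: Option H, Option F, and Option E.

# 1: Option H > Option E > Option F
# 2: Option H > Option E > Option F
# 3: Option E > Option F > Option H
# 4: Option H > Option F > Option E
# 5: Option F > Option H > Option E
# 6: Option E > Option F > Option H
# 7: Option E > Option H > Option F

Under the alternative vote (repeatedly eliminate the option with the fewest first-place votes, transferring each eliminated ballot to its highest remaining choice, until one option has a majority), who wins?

Option H

Round 1: Option H 3, Option E 3, Option F 1. Option F has the fewest and is eliminated.
Round 2: Option H 4, Option E 3. Option H has a majority.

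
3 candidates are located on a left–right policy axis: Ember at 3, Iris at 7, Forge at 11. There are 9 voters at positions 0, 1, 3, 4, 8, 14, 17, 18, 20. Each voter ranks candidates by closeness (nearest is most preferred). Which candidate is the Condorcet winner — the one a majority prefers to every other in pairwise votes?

With single-peaked preferences on a line, the Condorcet winner is the candidate closest to the median voter.
The median voter (position 8) is closest to Iris at 7.
Check: Iris vs Ember — voters closer to Iris: 5 of 9.

Iris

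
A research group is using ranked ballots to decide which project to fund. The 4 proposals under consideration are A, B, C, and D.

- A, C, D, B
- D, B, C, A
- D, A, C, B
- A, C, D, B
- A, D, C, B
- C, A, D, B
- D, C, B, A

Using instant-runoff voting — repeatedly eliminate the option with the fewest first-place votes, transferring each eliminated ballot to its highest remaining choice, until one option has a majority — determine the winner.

A

Round 1: A 3, D 3, C 1, B 0. B has the fewest and is eliminated.
Round 2: A 3, D 3, C 1. C has the fewest and is eliminated.
Round 3: A 4, D 3. A has a majority.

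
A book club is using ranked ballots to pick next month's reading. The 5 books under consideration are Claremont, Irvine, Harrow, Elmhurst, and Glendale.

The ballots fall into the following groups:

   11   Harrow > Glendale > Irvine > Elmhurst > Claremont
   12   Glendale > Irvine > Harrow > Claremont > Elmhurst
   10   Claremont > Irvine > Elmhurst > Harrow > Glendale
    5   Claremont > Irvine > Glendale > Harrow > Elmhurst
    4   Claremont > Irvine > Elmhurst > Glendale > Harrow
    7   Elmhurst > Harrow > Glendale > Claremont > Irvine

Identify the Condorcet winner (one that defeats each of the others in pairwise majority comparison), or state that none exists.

No Condorcet winner

Head-to-head results (49 voters total):
Claremont vs Irvine: Claremont wins 26–23.
Claremont vs Harrow: Harrow wins 30–19.
Claremont vs Elmhurst: Claremont wins 31–18.
Claremont vs Glendale: Glendale wins 30–19.
Irvine vs Harrow: Irvine wins 31–18.
Irvine vs Elmhurst: Irvine wins 42–7.
Irvine vs Glendale: Glendale wins 30–19.
Harrow vs Elmhurst: Harrow wins 28–21.
Harrow vs Glendale: Harrow wins 28–21.
Elmhurst vs Glendale: Glendale wins 28–21.
No candidate beats all others: Claremont beats Irvine beats Harrow beats Claremont, a majority cycle.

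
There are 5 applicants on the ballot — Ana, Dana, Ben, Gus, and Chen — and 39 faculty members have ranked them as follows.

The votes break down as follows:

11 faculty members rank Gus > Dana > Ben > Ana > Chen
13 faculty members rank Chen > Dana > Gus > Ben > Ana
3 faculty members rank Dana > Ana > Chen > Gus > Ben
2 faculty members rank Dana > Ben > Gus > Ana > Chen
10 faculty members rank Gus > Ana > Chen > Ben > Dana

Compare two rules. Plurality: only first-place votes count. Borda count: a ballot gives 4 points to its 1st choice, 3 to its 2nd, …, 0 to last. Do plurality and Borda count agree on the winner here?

Plurality first-place counts: Ana 0, Dana 5, Ben 0, Gus 21, Chen 13 → Gus.
Borda totals: Ana 52, Dana 92, Ben 51, Gus 117, Chen 78 → Gus.
The two rules agree on Gus.

Yes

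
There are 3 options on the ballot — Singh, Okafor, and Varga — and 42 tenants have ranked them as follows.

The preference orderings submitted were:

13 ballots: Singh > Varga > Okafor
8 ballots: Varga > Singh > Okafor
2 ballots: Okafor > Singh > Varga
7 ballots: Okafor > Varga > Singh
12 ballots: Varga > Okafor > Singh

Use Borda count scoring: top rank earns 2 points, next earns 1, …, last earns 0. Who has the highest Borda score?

Varga

Borda scores:
  Singh: 13·2 + 8·1 + 2·1 + 7·0 + 12·0 = 36
  Okafor: 13·0 + 8·0 + 2·2 + 7·2 + 12·1 = 30
  Varga: 13·1 + 8·2 + 2·0 + 7·1 + 12·2 = 60
Varga has the highest total.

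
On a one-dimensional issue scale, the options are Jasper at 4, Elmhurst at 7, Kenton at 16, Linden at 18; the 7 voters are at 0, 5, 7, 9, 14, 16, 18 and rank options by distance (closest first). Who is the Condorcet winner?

Elmhurst

With single-peaked preferences on a line, the Condorcet winner is the candidate closest to the median voter.
The median voter (position 9) is closest to Elmhurst at 7.
Check: Elmhurst vs Linden — voters closer to Elmhurst: 4 of 7.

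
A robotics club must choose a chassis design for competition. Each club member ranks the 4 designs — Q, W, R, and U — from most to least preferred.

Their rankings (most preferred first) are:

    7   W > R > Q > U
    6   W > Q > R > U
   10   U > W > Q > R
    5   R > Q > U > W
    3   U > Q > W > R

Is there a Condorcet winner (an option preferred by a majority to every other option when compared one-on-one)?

No

Head-to-head results (31 voters total):
Q vs W: W wins 23–8.
Q vs R: Q wins 19–12.
Q vs U: Q wins 18–13.
W vs R: W wins 26–5.
W vs U: U wins 18–13.
R vs U: R wins 18–13.
No candidate beats all others: Q beats U beats W beats Q, a majority cycle.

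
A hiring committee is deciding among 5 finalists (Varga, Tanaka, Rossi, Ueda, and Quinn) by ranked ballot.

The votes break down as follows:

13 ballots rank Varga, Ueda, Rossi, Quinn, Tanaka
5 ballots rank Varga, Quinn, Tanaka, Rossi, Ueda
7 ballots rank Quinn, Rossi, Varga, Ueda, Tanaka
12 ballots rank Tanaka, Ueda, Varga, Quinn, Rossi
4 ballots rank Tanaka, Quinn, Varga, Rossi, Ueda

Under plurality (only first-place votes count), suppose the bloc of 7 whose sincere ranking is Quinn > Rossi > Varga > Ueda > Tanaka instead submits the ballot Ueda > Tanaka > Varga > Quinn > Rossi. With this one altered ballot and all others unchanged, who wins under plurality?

First-place totals with the altered ballot: Varga 18, Tanaka 16, Rossi 0, Ueda 7, Quinn 0.
The winner is unchanged: still Varga.

Varga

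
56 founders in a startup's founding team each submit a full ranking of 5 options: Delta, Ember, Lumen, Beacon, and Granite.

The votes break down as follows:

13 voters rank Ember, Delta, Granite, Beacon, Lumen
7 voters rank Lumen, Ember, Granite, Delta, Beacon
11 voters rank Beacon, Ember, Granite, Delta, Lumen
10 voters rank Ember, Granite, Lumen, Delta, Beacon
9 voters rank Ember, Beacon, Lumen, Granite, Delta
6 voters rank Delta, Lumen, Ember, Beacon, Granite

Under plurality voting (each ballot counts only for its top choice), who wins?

First-place vote totals:
  Delta: 6
  Ember: 32
  Lumen: 7
  Beacon: 11
  Granite: 0
Ember has the most first-place votes.

Ember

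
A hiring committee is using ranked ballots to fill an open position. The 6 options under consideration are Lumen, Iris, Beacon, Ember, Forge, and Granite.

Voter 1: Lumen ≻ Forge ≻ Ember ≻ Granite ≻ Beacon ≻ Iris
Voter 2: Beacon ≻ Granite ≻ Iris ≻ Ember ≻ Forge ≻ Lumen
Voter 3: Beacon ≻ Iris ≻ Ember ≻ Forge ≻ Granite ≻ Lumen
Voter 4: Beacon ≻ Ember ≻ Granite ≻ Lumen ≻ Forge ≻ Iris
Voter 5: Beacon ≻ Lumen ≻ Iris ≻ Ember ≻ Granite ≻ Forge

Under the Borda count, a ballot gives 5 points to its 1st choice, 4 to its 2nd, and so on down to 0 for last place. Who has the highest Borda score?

Borda scores:
  Lumen: 5 + 0 + 0 + 2 + 4 = 11
  Iris: 0 + 3 + 4 + 0 + 3 = 10
  Beacon: 1 + 5 + 5 + 5 + 5 = 21
  Ember: 3 + 2 + 3 + 4 + 2 = 14
  Forge: 4 + 1 + 2 + 1 + 0 = 8
  Granite: 2 + 4 + 1 + 3 + 1 = 11
Beacon has the highest total.

Beacon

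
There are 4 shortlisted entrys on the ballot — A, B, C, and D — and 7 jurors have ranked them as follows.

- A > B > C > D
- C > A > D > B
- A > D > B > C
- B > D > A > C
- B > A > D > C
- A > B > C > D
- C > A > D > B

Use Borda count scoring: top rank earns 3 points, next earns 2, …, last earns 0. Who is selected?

Borda scores:
  A: 3 + 2 + 3 + 1 + 2 + 3 + 2 = 16
  B: 2 + 0 + 1 + 3 + 3 + 2 + 0 = 11
  C: 1 + 3 + 0 + 0 + 0 + 1 + 3 = 8
  D: 0 + 1 + 2 + 2 + 1 + 0 + 1 = 7
A has the highest total.

A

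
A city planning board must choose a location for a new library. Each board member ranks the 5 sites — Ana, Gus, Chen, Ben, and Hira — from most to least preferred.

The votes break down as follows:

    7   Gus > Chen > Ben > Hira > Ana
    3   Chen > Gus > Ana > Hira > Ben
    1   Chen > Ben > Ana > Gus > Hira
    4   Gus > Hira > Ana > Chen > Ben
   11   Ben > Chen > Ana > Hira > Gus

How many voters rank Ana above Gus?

Ballots ranking Ana above Gus: 1+11 = 12.
Ballots ranking Gus above Ana: 7+3+4 = 14.
So 12 of 26 voters prefer Ana to Gus.

12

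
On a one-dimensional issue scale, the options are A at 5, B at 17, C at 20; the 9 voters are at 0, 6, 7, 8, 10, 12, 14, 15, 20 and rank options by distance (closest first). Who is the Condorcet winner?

With single-peaked preferences on a line, the Condorcet winner is the candidate closest to the median voter.
The median voter (position 10) is closest to A at 5.
Check: A vs B — voters closer to A: 5 of 9.

A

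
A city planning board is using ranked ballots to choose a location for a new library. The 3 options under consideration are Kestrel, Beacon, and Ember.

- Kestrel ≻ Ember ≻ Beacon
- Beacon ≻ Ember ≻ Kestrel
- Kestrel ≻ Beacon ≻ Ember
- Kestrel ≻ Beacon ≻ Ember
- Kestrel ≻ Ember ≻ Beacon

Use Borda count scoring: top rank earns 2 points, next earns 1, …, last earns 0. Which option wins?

Borda scores:
  Kestrel: 2 + 0 + 2 + 2 + 2 = 8
  Beacon: 0 + 2 + 1 + 1 + 0 = 4
  Ember: 1 + 1 + 0 + 0 + 1 = 3
Kestrel has the highest total.

Kestrel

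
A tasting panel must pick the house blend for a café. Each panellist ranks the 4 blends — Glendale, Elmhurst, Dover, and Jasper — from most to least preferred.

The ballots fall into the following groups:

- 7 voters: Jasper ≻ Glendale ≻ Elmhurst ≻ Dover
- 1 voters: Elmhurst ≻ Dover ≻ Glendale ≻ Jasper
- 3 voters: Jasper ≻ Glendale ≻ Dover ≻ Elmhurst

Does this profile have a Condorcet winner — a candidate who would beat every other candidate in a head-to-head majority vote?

Head-to-head results (11 voters total):
Glendale vs Elmhurst: Glendale wins 10–1.
Glendale vs Dover: Glendale wins 10–1.
Glendale vs Jasper: Jasper wins 10–1.
Elmhurst vs Dover: Elmhurst wins 8–3.
Elmhurst vs Jasper: Jasper wins 10–1.
Dover vs Jasper: Jasper wins 10–1.
Jasper beats each rival — Glendale (10–1), Elmhurst (10–1), Dover (10–1) — so Jasper is the Condorcet winner.

Yes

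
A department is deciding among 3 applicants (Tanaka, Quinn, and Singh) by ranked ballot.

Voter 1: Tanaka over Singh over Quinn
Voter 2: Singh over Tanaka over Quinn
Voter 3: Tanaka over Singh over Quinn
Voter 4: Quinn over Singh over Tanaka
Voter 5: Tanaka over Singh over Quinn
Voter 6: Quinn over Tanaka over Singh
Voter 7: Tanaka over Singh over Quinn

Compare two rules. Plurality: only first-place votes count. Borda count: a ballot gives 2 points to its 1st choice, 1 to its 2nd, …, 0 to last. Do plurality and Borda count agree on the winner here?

Plurality first-place counts: Tanaka 4, Quinn 2, Singh 1 → Tanaka.
Borda totals: Tanaka 10, Quinn 4, Singh 7 → Tanaka.
The two rules agree on Tanaka.

Yes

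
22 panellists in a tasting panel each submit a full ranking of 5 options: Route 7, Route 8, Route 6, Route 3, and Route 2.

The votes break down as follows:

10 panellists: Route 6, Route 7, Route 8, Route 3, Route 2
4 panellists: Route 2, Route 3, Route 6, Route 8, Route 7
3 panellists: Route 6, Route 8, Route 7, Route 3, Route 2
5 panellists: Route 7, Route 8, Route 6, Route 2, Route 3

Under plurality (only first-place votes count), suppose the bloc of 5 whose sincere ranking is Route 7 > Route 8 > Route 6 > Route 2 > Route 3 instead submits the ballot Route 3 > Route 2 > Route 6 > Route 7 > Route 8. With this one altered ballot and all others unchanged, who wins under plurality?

Route 6

First-place totals with the altered ballot: Route 7 0, Route 8 0, Route 6 13, Route 3 5, Route 2 4.
The winner is unchanged: still Route 6.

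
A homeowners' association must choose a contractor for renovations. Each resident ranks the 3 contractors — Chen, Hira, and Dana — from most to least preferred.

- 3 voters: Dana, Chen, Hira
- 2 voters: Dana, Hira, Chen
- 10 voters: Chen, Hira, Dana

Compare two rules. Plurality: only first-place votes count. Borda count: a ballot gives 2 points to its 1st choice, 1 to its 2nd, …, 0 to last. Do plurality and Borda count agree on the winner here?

Plurality first-place counts: Chen 10, Hira 0, Dana 5 → Chen.
Borda totals: Chen 23, Hira 12, Dana 10 → Chen.
The two rules agree on Chen.

Yes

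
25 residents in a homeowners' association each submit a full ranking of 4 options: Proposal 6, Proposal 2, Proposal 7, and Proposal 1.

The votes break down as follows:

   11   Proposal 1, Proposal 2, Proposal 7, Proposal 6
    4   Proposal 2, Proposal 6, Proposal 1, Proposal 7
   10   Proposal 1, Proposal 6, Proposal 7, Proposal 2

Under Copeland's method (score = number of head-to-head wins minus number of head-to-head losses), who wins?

Proposal 1

Pairwise results:
  Proposal 6 vs Proposal 2: Proposal 2 wins 15–10.
  Proposal 6 vs Proposal 7: Proposal 6 wins 14–11.
  Proposal 6 vs Proposal 1: Proposal 1 wins 21–4.
  Proposal 2 vs Proposal 7: Proposal 2 wins 15–10.
  Proposal 2 vs Proposal 1: Proposal 1 wins 21–4.
  Proposal 7 vs Proposal 1: Proposal 1 wins 25–0.
Copeland scores (wins − losses):
  Proposal 6: 1 − 2 = -1
  Proposal 2: 2 − 1 = 1
  Proposal 7: 0 − 3 = -3
  Proposal 1: 3 − 0 = 3
Proposal 1 has the best Copeland score.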